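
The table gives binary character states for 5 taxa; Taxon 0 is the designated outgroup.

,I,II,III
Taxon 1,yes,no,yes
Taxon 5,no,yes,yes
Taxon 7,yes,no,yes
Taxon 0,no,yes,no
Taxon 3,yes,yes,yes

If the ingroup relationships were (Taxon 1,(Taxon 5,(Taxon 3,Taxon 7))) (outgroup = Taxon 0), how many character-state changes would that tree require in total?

Map each character onto (Taxon 1,(Taxon 5,(Taxon 3,Taxon 7))) (rooted by Taxon 0) and count the minimum state changes it requires (Fitch parsimony):
I: 2; II: 2; III: 1.
Total tree length = 5.

5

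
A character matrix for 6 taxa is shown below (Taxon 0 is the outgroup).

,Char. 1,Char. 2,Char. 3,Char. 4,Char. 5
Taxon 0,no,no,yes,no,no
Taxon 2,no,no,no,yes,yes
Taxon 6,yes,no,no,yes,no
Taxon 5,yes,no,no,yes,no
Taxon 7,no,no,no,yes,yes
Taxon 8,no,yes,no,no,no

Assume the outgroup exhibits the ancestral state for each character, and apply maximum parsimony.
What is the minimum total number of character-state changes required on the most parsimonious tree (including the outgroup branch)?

5

Character polarity is set by the outgroup: the derived state is whichever differs from the outgroup's state, so for Char. 3 the derived state is 'no', and for the remaining characters it is 'yes'.
Char. 1 (derived state 'yes') is shared by Taxon 5 and Taxon 6 — a synapomorphy uniting that clade.
Char. 2: derived state 'yes' in Taxon 8 only — an autapomorphy, so it tells us nothing about relationships among taxa.
Char. 3 (derived state 'no') is shared by all ingroup taxa — unites the whole ingroup.
Char. 4 (derived state 'yes') is shared by Taxon 2, Taxon 5, Taxon 6, and Taxon 7 — a synapomorphy uniting that clade.
Char. 5 (derived state 'yes') is shared by Taxon 2 and Taxon 7 — a synapomorphy uniting that clade.
Most parsimonious ingroup topology: (((Taxon 2,Taxon 7),(Taxon 6,Taxon 5)),Taxon 8).
Changes per character on this tree: Char. 1: 1; Char. 2: 1; Char. 3: 1; Char. 4: 1; Char. 5: 1.
Total = 5.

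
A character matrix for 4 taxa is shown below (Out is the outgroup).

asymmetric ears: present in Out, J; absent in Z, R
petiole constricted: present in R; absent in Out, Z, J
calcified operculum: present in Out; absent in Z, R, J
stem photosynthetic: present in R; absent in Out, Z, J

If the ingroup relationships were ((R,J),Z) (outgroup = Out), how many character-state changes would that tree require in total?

5

Map each character onto ((R,J),Z) (rooted by Out) and count the minimum state changes it requires (Fitch parsimony):
asymmetric ears: 2; petiole constricted: 1; calcified operculum: 1; stem photosynthetic: 1.
Total tree length = 5.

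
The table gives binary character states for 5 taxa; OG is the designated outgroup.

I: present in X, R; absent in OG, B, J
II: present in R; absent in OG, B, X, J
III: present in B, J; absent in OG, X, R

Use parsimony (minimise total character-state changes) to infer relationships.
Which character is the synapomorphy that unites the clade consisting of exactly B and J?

The outgroup has state 'absent' for every character, so 'present' is the derived state throughout.
I: derived state 'present' in R and X only — synapomorphy for {R, X}.
II (derived state 'present') is unique to R (autapomorphy; uninformative for grouping).
III (derived state 'present') is shared by B and J — a synapomorphy uniting that clade.
Most parsimonious ingroup topology: ((B,J),(X,R)).
The clade {B, J} is supported by III: its derived state 'present' occurs in exactly those taxa and in no other taxon (including the outgroup).

III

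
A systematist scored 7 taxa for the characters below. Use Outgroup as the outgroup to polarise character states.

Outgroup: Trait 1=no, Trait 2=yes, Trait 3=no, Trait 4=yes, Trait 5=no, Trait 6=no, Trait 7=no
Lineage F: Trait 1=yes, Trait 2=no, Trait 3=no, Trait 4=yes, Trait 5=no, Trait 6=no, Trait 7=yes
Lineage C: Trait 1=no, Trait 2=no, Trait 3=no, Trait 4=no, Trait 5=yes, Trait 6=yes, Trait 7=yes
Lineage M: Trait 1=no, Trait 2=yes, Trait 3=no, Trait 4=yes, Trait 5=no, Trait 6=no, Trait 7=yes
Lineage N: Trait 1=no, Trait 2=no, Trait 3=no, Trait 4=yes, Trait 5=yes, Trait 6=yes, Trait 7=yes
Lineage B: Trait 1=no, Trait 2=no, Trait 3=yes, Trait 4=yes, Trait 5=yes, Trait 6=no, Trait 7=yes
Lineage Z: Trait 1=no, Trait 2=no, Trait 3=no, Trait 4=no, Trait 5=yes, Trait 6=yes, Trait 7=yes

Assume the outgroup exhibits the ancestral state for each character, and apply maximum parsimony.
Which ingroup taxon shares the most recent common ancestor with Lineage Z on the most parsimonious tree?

Lineage C

Character polarity is set by the outgroup: the derived state is whichever differs from the outgroup's state, so for Trait 2, Trait 4 the derived state is 'no', and for the remaining characters it is 'yes'.
Trait 1 (derived state 'yes') is unique to Lineage F (autapomorphy; uninformative for grouping).
Only Lineage B, Lineage C, Lineage F, Lineage N, and Lineage Z show the derived state 'no' for Trait 2, supporting them as a clade.
Trait 3: derived state 'yes' in Lineage B only — an autapomorphy, so it tells us nothing about relationships among taxa.
Only Lineage C and Lineage Z show the derived state 'no' for Trait 4, supporting them as a clade.
Trait 5: derived state 'yes' in Lineage B, Lineage C, Lineage N, and Lineage Z only — synapomorphy for {Lineage B, Lineage C, Lineage N, Lineage Z}.
Trait 6: derived state 'yes' in Lineage C, Lineage N, and Lineage Z only — synapomorphy for {Lineage C, Lineage N, Lineage Z}.
Trait 7 (derived state 'yes') is shared by all ingroup taxa — unites the whole ingroup.
Most parsimonious ingroup topology: ((Lineage F,(((Lineage C,Lineage Z),Lineage N),Lineage B)),Lineage M).
Lineage Z and Lineage C form a cherry on this tree, so they are sister taxa.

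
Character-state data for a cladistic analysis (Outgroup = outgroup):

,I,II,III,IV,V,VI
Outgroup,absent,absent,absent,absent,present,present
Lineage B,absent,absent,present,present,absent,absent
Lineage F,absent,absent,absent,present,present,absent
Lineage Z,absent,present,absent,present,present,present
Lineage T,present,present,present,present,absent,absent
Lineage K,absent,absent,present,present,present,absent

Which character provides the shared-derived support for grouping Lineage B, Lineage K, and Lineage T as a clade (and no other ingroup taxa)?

III

Character polarity is set by the outgroup: the derived state is whichever differs from the outgroup's state, so for V, VI the derived state is 'absent', and for the remaining characters it is 'present'.
I: derived state 'present' in Lineage T only — an autapomorphy, so it tells us nothing about relationships among taxa.
II (state 'present') occurs in Lineage T and Lineage Z but conflicts with the nesting implied by the other characters — most parsimoniously interpreted as homoplasy.
III (derived state 'present') is shared by Lineage B, Lineage K, and Lineage T — a synapomorphy uniting that clade.
IV (derived state 'present') is shared by all ingroup taxa — unites the whole ingroup.
Only Lineage B and Lineage T show the derived state 'absent' for V, supporting them as a clade.
VI: derived state 'absent' in Lineage B, Lineage F, Lineage K, and Lineage T only — synapomorphy for {Lineage B, Lineage F, Lineage K, Lineage T}.
Most parsimonious ingroup topology: ((((Lineage B,Lineage T),Lineage K),Lineage F),Lineage Z).
The clade {Lineage B, Lineage K, Lineage T} is supported by III: its derived state 'present' occurs in exactly those taxa and in no other taxon (including the outgroup).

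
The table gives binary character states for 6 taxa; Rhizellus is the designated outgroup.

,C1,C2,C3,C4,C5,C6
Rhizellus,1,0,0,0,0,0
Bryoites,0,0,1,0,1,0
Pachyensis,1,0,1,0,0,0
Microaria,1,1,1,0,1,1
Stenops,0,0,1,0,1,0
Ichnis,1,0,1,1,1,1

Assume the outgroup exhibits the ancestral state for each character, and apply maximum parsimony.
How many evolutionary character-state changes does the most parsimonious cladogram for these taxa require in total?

6

Character polarity is set by the outgroup: the derived state is whichever differs from the outgroup's state, so for C1 the derived state is '0', and for the remaining characters it is '1'.
C1 (derived state '0') is shared by Bryoites and Stenops — a synapomorphy uniting that clade.
C2: derived state '1' in Microaria only — an autapomorphy, so it tells us nothing about relationships among taxa.
C3 (derived state '1') is shared by all ingroup taxa — unites the whole ingroup.
C4 (derived state '1') is unique to Ichnis (autapomorphy; uninformative for grouping).
Only Bryoites, Ichnis, Microaria, and Stenops show the derived state '1' for C5, supporting them as a clade.
C6 (derived state '1') is shared by Ichnis and Microaria — a synapomorphy uniting that clade.
Most parsimonious ingroup topology: (((Bryoites,Stenops),(Microaria,Ichnis)),Pachyensis).
Changes per character on this tree: C1: 1; C2: 1; C3: 1; C4: 1; C5: 1; C6: 1.
Total = 6.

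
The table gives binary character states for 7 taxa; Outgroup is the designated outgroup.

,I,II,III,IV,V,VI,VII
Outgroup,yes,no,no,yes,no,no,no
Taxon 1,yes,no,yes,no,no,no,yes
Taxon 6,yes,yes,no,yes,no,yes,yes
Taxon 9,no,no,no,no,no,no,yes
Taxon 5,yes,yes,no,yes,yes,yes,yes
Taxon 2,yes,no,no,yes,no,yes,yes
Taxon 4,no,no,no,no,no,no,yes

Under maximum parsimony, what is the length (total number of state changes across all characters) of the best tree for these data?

7

Character polarity is set by the outgroup: the derived state is whichever differs from the outgroup's state, so for I, IV the derived state is 'no', and for the remaining characters it is 'yes'.
Only Taxon 4 and Taxon 9 show the derived state 'no' for I, supporting them as a clade.
II (derived state 'yes') is shared by Taxon 5 and Taxon 6 — a synapomorphy uniting that clade.
III (derived state 'yes') is unique to Taxon 1 (autapomorphy; uninformative for grouping).
IV: derived state 'no' in Taxon 1, Taxon 4, and Taxon 9 only — synapomorphy for {Taxon 1, Taxon 4, Taxon 9}.
V (derived state 'yes') is unique to Taxon 5 (autapomorphy; uninformative for grouping).
VI (derived state 'yes') is shared by Taxon 2, Taxon 5, and Taxon 6 — a synapomorphy uniting that clade.
All ingroup taxa share the derived state 'yes' for VII; it defines the ingroup but does not resolve relationships within it.
Most parsimonious ingroup topology: ((Taxon 1,(Taxon 9,Taxon 4)),((Taxon 6,Taxon 5),Taxon 2)).
Changes per character on this tree: I: 1; II: 1; III: 1; IV: 1; V: 1; VI: 1; VII: 1.
Total = 7.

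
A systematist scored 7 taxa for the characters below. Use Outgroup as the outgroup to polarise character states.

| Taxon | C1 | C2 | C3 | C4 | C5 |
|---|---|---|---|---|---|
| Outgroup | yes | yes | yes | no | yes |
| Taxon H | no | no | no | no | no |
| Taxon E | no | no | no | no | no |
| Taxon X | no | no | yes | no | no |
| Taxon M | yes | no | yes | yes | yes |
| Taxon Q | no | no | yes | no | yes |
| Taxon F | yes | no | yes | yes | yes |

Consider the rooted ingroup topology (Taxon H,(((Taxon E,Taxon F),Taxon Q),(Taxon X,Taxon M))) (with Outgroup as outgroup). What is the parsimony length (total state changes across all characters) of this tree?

Map each character onto (Taxon H,(((Taxon E,Taxon F),Taxon Q),(Taxon X,Taxon M))) (rooted by Outgroup) and count the minimum state changes it requires (Fitch parsimony):
C1: 3; C2: 1; C3: 2; C4: 2; C5: 3.
Total tree length = 11.

11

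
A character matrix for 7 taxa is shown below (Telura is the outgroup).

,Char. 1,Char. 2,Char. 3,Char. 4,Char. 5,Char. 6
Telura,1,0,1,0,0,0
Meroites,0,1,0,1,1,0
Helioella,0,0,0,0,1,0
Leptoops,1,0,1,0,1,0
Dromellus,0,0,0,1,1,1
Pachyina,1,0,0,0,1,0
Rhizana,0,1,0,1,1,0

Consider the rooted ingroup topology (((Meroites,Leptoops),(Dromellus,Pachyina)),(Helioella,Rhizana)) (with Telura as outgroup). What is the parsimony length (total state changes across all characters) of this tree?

Map each character onto (((Meroites,Leptoops),(Dromellus,Pachyina)),(Helioella,Rhizana)) (rooted by Telura) and count the minimum state changes it requires (Fitch parsimony):
Char. 1: 3; Char. 2: 2; Char. 3: 2; Char. 4: 3; Char. 5: 1; Char. 6: 1.
Total tree length = 12.

12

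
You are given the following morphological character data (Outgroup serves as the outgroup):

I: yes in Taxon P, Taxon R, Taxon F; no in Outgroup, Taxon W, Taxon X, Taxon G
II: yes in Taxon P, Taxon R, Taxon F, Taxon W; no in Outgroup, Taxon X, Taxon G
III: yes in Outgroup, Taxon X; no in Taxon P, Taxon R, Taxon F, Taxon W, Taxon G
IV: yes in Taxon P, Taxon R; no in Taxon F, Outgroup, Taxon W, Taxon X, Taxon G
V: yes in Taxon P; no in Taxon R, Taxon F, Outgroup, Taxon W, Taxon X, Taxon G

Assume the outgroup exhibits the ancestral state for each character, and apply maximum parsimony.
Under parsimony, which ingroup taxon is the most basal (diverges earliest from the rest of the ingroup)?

Taxon X

Character polarity is set by the outgroup: the derived state is whichever differs from the outgroup's state, so for III the derived state is 'no', and for the remaining characters it is 'yes'.
I (derived state 'yes') is shared by Taxon F, Taxon P, and Taxon R — a synapomorphy uniting that clade.
Only Taxon F, Taxon P, Taxon R, and Taxon W show the derived state 'yes' for II, supporting them as a clade.
III: derived state 'no' in Taxon F, Taxon G, Taxon P, Taxon R, and Taxon W only — synapomorphy for {Taxon F, Taxon G, Taxon P, Taxon R, Taxon W}.
IV (derived state 'yes') is shared by Taxon P and Taxon R — a synapomorphy uniting that clade.
V: derived state 'yes' in Taxon P only — an autapomorphy, so it tells us nothing about relationships among taxa.
Most parsimonious ingroup topology: (Taxon X,(Taxon G,(((Taxon P,Taxon R),Taxon F),Taxon W))).
Taxon X is sister to the clade containing all other ingroup taxa, so it is the earliest-diverging (most basal) ingroup lineage.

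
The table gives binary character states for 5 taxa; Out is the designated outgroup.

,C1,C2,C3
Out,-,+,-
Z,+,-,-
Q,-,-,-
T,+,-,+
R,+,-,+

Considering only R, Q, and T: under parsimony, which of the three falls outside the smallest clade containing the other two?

Q

Character polarity is set by the outgroup: the derived state is whichever differs from the outgroup's state, so for C2 the derived state is '-', and for the remaining characters it is '+'.
C1: derived state '+' in R, T, and Z only — synapomorphy for {R, T, Z}.
C2 (derived state '-') is shared by all ingroup taxa — unites the whole ingroup.
C3 (derived state '+') is shared by R and T — a synapomorphy uniting that clade.
Most parsimonious ingroup topology: ((Z,(T,R)),Q).
R and T share a more recent common ancestor with each other than either does with Q, so Q is the least closely related of the three.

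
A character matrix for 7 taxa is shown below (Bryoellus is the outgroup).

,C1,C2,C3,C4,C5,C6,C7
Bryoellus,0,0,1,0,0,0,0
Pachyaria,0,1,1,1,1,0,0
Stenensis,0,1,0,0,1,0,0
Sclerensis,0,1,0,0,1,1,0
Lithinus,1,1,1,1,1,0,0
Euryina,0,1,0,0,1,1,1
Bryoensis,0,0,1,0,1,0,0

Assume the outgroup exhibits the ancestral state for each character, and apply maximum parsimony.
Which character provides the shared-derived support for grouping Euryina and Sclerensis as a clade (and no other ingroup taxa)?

C6

Character polarity is set by the outgroup: the derived state is whichever differs from the outgroup's state, so for C3 the derived state is '0', and for the remaining characters it is '1'.
C1: derived state '1' in Lithinus only — an autapomorphy, so it tells us nothing about relationships among taxa.
Only Euryina, Lithinus, Pachyaria, Sclerensis, and Stenensis show the derived state '1' for C2, supporting them as a clade.
Only Euryina, Sclerensis, and Stenensis show the derived state '0' for C3, supporting them as a clade.
C4: derived state '1' in Lithinus and Pachyaria only — synapomorphy for {Lithinus, Pachyaria}.
C5 (derived state '1') is shared by all ingroup taxa — unites the whole ingroup.
Only Euryina and Sclerensis show the derived state '1' for C6, supporting them as a clade.
C7 (derived state '1') is unique to Euryina (autapomorphy; uninformative for grouping).
Most parsimonious ingroup topology: (((Pachyaria,Lithinus),(Stenensis,(Sclerensis,Euryina))),Bryoensis).
The clade {Euryina, Sclerensis} is supported by C6: its derived state '1' occurs in exactly those taxa and in no other taxon (including the outgroup).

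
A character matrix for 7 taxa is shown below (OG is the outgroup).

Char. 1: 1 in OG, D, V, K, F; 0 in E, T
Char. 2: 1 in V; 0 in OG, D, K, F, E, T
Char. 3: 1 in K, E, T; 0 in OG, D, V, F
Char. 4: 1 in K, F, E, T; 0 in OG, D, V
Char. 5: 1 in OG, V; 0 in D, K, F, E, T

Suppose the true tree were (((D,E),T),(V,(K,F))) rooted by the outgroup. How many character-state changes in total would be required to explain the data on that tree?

11

Map each character onto (((D,E),T),(V,(K,F))) (rooted by OG) and count the minimum state changes it requires (Fitch parsimony):
Char. 1: 2; Char. 2: 1; Char. 3: 3; Char. 4: 3; Char. 5: 2.
Total tree length = 11.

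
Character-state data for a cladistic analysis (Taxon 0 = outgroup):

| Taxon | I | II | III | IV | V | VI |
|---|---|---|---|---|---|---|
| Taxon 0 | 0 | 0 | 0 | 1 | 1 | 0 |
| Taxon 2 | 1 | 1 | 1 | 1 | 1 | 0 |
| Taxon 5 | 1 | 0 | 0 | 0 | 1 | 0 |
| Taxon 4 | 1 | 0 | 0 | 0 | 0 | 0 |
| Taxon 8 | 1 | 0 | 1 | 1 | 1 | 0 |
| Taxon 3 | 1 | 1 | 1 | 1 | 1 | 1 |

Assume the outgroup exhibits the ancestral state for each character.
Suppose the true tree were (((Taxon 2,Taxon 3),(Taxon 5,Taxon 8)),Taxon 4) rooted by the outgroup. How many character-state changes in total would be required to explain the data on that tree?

8

Map each character onto (((Taxon 2,Taxon 3),(Taxon 5,Taxon 8)),Taxon 4) (rooted by Taxon 0) and count the minimum state changes it requires (Fitch parsimony):
I: 1; II: 1; III: 2; IV: 2; V: 1; VI: 1.
Total tree length = 8.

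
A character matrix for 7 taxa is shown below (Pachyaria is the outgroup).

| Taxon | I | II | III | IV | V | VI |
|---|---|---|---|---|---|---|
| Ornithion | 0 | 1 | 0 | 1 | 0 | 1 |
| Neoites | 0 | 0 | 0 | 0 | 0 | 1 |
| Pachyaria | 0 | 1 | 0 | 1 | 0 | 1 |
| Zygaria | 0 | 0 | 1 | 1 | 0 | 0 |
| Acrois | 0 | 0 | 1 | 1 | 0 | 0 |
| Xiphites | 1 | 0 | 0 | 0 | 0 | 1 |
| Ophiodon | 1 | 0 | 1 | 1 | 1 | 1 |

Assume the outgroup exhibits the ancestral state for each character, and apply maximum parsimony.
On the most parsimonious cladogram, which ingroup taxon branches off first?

Ornithion

Character polarity is set by the outgroup: the derived state is whichever differs from the outgroup's state, so for II, IV, VI the derived state is '0', and for the remaining characters it is '1'.
I groups Ophiodon and Xiphites, which is incompatible with the clades supported by the remaining characters; treating it as convergent (homoplasy) costs fewer steps than any alternative tree.
II: derived state '0' in Acrois, Neoites, Ophiodon, Xiphites, and Zygaria only — synapomorphy for {Acrois, Neoites, Ophiodon, Xiphites, Zygaria}.
III: derived state '1' in Acrois, Ophiodon, and Zygaria only — synapomorphy for {Acrois, Ophiodon, Zygaria}.
IV: derived state '0' in Neoites and Xiphites only — synapomorphy for {Neoites, Xiphites}.
V: derived state '1' in Ophiodon only — an autapomorphy, so it tells us nothing about relationships among taxa.
Only Acrois and Zygaria show the derived state '0' for VI, supporting them as a clade.
Most parsimonious ingroup topology: (((Xiphites,Neoites),((Zygaria,Acrois),Ophiodon)),Ornithion).
Ornithion is sister to the clade containing all other ingroup taxa, so it is the earliest-diverging (most basal) ingroup lineage.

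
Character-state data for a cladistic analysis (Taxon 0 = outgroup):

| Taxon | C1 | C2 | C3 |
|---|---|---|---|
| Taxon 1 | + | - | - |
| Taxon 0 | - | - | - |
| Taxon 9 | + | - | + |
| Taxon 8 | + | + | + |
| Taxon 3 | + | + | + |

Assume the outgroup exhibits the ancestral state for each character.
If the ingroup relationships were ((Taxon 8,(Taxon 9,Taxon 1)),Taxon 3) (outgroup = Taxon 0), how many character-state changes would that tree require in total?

5

Map each character onto ((Taxon 8,(Taxon 9,Taxon 1)),Taxon 3) (rooted by Taxon 0) and count the minimum state changes it requires (Fitch parsimony):
C1: 1; C2: 2; C3: 2.
Total tree length = 5.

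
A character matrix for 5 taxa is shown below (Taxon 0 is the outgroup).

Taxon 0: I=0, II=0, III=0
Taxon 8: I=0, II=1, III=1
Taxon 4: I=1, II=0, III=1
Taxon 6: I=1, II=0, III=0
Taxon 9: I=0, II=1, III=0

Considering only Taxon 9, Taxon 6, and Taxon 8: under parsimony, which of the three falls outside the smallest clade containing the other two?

Taxon 6

The outgroup has state '0' for every character, so '1' is the derived state throughout.
Only Taxon 4 and Taxon 6 show the derived state '1' for I, supporting them as a clade.
Only Taxon 8 and Taxon 9 show the derived state '1' for II, supporting them as a clade.
III groups Taxon 4 and Taxon 8, which is incompatible with the clades supported by the remaining characters; treating it as convergent (homoplasy) costs fewer steps than any alternative tree.
Most parsimonious ingroup topology: ((Taxon 8,Taxon 9),(Taxon 4,Taxon 6)).
Taxon 8 and Taxon 9 share a more recent common ancestor with each other than either does with Taxon 6, so Taxon 6 is the least closely related of the three.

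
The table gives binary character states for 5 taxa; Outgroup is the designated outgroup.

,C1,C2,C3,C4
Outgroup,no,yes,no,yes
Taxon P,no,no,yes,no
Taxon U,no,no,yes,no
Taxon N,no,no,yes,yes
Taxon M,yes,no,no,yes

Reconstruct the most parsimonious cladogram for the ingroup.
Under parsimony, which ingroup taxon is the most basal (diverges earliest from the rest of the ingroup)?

Character polarity is set by the outgroup: the derived state is whichever differs from the outgroup's state, so for C2, C4 the derived state is 'no', and for the remaining characters it is 'yes'.
C1 (derived state 'yes') is unique to Taxon M (autapomorphy; uninformative for grouping).
All ingroup taxa share the derived state 'no' for C2; it defines the ingroup but does not resolve relationships within it.
C3 (derived state 'yes') is shared by Taxon N, Taxon P, and Taxon U — a synapomorphy uniting that clade.
C4: derived state 'no' in Taxon P and Taxon U only — synapomorphy for {Taxon P, Taxon U}.
Most parsimonious ingroup topology: (((Taxon P,Taxon U),Taxon N),Taxon M).
Taxon M is sister to the clade containing all other ingroup taxa, so it is the earliest-diverging (most basal) ingroup lineage.

Taxon M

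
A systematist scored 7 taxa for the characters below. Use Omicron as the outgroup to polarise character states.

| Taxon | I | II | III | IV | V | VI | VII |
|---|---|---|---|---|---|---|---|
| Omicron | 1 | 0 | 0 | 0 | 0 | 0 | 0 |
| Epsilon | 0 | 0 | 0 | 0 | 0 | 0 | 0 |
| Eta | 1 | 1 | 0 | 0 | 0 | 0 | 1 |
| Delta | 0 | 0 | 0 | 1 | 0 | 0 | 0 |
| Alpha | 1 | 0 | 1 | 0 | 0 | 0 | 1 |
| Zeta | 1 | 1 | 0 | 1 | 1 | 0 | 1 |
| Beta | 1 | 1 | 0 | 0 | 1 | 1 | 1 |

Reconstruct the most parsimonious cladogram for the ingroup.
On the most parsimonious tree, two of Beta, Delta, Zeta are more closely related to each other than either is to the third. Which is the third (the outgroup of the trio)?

Character polarity is set by the outgroup: the derived state is whichever differs from the outgroup's state, so for I the derived state is '0', and for the remaining characters it is '1'.
Only Delta and Epsilon show the derived state '0' for I, supporting them as a clade.
Only Beta, Eta, and Zeta show the derived state '1' for II, supporting them as a clade.
III (derived state '1') is unique to Alpha (autapomorphy; uninformative for grouping).
IV groups Delta and Zeta, which is incompatible with the clades supported by the remaining characters; treating it as convergent (homoplasy) costs fewer steps than any alternative tree.
V (derived state '1') is shared by Beta and Zeta — a synapomorphy uniting that clade.
VI (derived state '1') is unique to Beta (autapomorphy; uninformative for grouping).
VII (derived state '1') is shared by Alpha, Beta, Eta, and Zeta — a synapomorphy uniting that clade.
Most parsimonious ingroup topology: ((Epsilon,Delta),((Eta,(Zeta,Beta)),Alpha)).
Beta and Zeta share a more recent common ancestor with each other than either does with Delta, so Delta is the least closely related of the three.

Delta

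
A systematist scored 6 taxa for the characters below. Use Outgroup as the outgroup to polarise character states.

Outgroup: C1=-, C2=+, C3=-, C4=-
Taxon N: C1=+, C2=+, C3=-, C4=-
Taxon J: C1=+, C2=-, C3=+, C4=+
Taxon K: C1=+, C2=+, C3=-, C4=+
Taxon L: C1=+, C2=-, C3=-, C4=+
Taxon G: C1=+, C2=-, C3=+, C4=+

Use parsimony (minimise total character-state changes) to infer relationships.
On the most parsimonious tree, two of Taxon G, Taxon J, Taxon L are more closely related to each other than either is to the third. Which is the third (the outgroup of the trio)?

Character polarity is set by the outgroup: the derived state is whichever differs from the outgroup's state, so for C2 the derived state is '-', and for the remaining characters it is '+'.
All ingroup taxa share the derived state '+' for C1; it defines the ingroup but does not resolve relationships within it.
Only Taxon G, Taxon J, and Taxon L show the derived state '-' for C2, supporting them as a clade.
C3: derived state '+' in Taxon G and Taxon J only — synapomorphy for {Taxon G, Taxon J}.
C4 (derived state '+') is shared by Taxon G, Taxon J, Taxon K, and Taxon L — a synapomorphy uniting that clade.
Most parsimonious ingroup topology: (Taxon N,(((Taxon J,Taxon G),Taxon L),Taxon K)).
Taxon G and Taxon J share a more recent common ancestor with each other than either does with Taxon L, so Taxon L is the least closely related of the three.

Taxon L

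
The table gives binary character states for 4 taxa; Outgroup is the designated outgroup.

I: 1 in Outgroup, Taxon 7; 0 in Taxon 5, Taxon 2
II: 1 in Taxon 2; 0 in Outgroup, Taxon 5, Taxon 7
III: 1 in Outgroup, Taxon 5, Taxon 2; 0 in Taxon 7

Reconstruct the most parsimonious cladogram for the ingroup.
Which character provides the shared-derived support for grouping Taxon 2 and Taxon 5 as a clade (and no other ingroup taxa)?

I

Character polarity is set by the outgroup: the derived state is whichever differs from the outgroup's state, so for I, III the derived state is '0', and for the remaining characters it is '1'.
I: derived state '0' in Taxon 2 and Taxon 5 only — synapomorphy for {Taxon 2, Taxon 5}.
II (derived state '1') is unique to Taxon 2 (autapomorphy; uninformative for grouping).
III (derived state '0') is unique to Taxon 7 (autapomorphy; uninformative for grouping).
Most parsimonious ingroup topology: ((Taxon 5,Taxon 2),Taxon 7).
The clade {Taxon 2, Taxon 5} is supported by I: its derived state '0' occurs in exactly those taxa and in no other taxon (including the outgroup).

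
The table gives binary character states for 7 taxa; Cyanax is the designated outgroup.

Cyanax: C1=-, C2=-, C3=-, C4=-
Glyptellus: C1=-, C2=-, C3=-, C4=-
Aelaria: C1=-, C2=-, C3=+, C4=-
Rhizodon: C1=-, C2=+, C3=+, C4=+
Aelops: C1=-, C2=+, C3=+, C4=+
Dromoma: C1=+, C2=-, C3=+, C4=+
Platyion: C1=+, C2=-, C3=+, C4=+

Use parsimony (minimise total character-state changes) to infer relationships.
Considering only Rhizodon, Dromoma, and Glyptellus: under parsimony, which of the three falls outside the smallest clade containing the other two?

Glyptellus

The outgroup has state '-' for every character, so '+' is the derived state throughout.
Only Dromoma and Platyion show the derived state '+' for C1, supporting them as a clade.
C2 (derived state '+') is shared by Aelops and Rhizodon — a synapomorphy uniting that clade.
Only Aelaria, Aelops, Dromoma, Platyion, and Rhizodon show the derived state '+' for C3, supporting them as a clade.
Only Aelops, Dromoma, Platyion, and Rhizodon show the derived state '+' for C4, supporting them as a clade.
Most parsimonious ingroup topology: (Glyptellus,(Aelaria,((Rhizodon,Aelops),(Dromoma,Platyion)))).
Rhizodon and Dromoma share a more recent common ancestor with each other than either does with Glyptellus, so Glyptellus is the least closely related of the three.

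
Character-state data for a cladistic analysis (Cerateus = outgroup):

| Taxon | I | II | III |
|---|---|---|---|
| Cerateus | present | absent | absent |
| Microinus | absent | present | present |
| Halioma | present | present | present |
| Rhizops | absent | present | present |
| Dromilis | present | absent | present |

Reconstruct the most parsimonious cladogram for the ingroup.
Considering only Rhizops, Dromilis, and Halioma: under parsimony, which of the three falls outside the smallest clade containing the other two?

Character polarity is set by the outgroup: the derived state is whichever differs from the outgroup's state, so for I the derived state is 'absent', and for the remaining characters it is 'present'.
Only Microinus and Rhizops show the derived state 'absent' for I, supporting them as a clade.
Only Halioma, Microinus, and Rhizops show the derived state 'present' for II, supporting them as a clade.
III (derived state 'present') is shared by all ingroup taxa — unites the whole ingroup.
Most parsimonious ingroup topology: (((Microinus,Rhizops),Halioma),Dromilis).
Rhizops and Halioma share a more recent common ancestor with each other than either does with Dromilis, so Dromilis is the least closely related of the three.

Dromilis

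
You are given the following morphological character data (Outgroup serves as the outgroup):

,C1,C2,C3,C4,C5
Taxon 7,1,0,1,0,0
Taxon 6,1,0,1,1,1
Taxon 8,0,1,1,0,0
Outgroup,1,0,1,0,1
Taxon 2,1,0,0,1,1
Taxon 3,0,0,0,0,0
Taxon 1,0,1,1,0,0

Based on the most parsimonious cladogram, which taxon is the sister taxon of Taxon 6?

Character polarity is set by the outgroup: the derived state is whichever differs from the outgroup's state, so for C1, C3, C5 the derived state is '0', and for the remaining characters it is '1'.
C1 (derived state '0') is shared by Taxon 1, Taxon 3, and Taxon 8 — a synapomorphy uniting that clade.
C2 (derived state '1') is shared by Taxon 1 and Taxon 8 — a synapomorphy uniting that clade.
C3 (state '0') occurs in Taxon 2 and Taxon 3 but conflicts with the nesting implied by the other characters — most parsimoniously interpreted as homoplasy.
Only Taxon 2 and Taxon 6 show the derived state '1' for C4, supporting them as a clade.
C5: derived state '0' in Taxon 1, Taxon 3, Taxon 7, and Taxon 8 only — synapomorphy for {Taxon 1, Taxon 3, Taxon 7, Taxon 8}.
Most parsimonious ingroup topology: (((Taxon 3,(Taxon 8,Taxon 1)),Taxon 7),(Taxon 2,Taxon 6)).
Taxon 6 and Taxon 2 form a cherry on this tree, so they are sister taxa.

Taxon 2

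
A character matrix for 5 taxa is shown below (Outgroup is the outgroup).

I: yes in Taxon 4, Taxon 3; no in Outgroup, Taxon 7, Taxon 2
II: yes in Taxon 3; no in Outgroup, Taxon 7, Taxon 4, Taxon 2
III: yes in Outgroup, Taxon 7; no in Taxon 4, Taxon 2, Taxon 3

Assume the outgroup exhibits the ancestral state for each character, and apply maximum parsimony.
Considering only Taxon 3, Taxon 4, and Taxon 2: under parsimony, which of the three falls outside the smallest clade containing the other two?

Taxon 2

Character polarity is set by the outgroup: the derived state is whichever differs from the outgroup's state, so for III the derived state is 'no', and for the remaining characters it is 'yes'.
I: derived state 'yes' in Taxon 3 and Taxon 4 only — synapomorphy for {Taxon 3, Taxon 4}.
II: derived state 'yes' in Taxon 3 only — an autapomorphy, so it tells us nothing about relationships among taxa.
III (derived state 'no') is shared by Taxon 2, Taxon 3, and Taxon 4 — a synapomorphy uniting that clade.
Most parsimonious ingroup topology: (Taxon 7,((Taxon 4,Taxon 3),Taxon 2)).
Taxon 3 and Taxon 4 share a more recent common ancestor with each other than either does with Taxon 2, so Taxon 2 is the least closely related of the three.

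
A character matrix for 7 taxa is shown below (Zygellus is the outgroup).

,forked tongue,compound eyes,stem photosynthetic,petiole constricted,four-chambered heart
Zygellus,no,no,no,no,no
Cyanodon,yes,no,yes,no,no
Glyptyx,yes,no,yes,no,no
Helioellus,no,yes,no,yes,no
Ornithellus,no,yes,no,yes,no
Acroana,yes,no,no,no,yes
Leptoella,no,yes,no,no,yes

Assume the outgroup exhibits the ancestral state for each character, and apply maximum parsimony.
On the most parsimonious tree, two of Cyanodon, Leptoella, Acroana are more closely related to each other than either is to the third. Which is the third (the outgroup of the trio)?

Leptoella

The outgroup has state 'no' for every character, so 'yes' is the derived state throughout.
Only Acroana, Cyanodon, and Glyptyx show the derived state 'yes' for forked tongue, supporting them as a clade.
Only Helioellus, Leptoella, and Ornithellus show the derived state 'yes' for compound eyes, supporting them as a clade.
stem photosynthetic: derived state 'yes' in Cyanodon and Glyptyx only — synapomorphy for {Cyanodon, Glyptyx}.
petiole constricted: derived state 'yes' in Helioellus and Ornithellus only — synapomorphy for {Helioellus, Ornithellus}.
four-chambered heart groups Acroana and Leptoella, which is incompatible with the clades supported by the remaining characters; treating it as convergent (homoplasy) costs fewer steps than any alternative tree.
Most parsimonious ingroup topology: (((Cyanodon,Glyptyx),Acroana),((Helioellus,Ornithellus),Leptoella)).
Acroana and Cyanodon share a more recent common ancestor with each other than either does with Leptoella, so Leptoella is the least closely related of the three.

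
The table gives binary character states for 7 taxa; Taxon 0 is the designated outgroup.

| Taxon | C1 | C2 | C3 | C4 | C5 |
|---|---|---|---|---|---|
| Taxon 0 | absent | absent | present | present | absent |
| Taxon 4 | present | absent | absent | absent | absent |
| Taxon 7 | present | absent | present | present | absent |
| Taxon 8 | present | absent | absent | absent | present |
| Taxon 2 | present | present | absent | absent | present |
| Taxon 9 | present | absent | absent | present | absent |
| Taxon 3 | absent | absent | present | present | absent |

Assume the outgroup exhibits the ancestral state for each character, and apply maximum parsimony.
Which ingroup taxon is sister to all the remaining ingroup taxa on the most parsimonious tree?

Taxon 3

Character polarity is set by the outgroup: the derived state is whichever differs from the outgroup's state, so for C3, C4 the derived state is 'absent', and for the remaining characters it is 'present'.
Only Taxon 2, Taxon 4, Taxon 7, Taxon 8, and Taxon 9 show the derived state 'present' for C1, supporting them as a clade.
C2 (derived state 'present') is unique to Taxon 2 (autapomorphy; uninformative for grouping).
Only Taxon 2, Taxon 4, Taxon 8, and Taxon 9 show the derived state 'absent' for C3, supporting them as a clade.
C4: derived state 'absent' in Taxon 2, Taxon 4, and Taxon 8 only — synapomorphy for {Taxon 2, Taxon 4, Taxon 8}.
C5: derived state 'present' in Taxon 2 and Taxon 8 only — synapomorphy for {Taxon 2, Taxon 8}.
Most parsimonious ingroup topology: ((((Taxon 4,(Taxon 8,Taxon 2)),Taxon 9),Taxon 7),Taxon 3).
Taxon 3 is sister to the clade containing all other ingroup taxa, so it is the earliest-diverging (most basal) ingroup lineage.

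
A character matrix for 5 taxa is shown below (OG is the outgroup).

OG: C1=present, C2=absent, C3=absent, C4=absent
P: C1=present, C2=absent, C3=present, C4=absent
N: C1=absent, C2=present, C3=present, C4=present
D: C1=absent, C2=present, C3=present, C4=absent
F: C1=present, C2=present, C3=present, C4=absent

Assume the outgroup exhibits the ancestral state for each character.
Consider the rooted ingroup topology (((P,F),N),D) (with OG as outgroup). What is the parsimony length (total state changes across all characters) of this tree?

6

Map each character onto (((P,F),N),D) (rooted by OG) and count the minimum state changes it requires (Fitch parsimony):
C1: 2; C2: 2; C3: 1; C4: 1.
Total tree length = 6.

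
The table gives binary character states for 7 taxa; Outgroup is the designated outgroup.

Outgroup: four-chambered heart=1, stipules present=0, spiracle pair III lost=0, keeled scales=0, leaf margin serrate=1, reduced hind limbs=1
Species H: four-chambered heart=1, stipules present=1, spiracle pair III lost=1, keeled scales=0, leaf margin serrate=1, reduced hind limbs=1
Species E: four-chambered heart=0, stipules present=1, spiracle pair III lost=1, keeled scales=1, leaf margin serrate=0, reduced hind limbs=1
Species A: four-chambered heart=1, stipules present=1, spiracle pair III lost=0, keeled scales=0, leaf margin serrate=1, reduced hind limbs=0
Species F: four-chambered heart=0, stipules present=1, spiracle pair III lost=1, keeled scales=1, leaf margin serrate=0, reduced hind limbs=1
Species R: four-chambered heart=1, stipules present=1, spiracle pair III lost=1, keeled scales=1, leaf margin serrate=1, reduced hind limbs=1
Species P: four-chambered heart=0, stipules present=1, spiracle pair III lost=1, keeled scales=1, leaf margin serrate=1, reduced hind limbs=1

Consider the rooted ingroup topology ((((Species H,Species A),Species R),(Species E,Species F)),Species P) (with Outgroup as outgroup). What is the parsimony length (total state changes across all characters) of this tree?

Map each character onto ((((Species H,Species A),Species R),(Species E,Species F)),Species P) (rooted by Outgroup) and count the minimum state changes it requires (Fitch parsimony):
four-chambered heart: 2; stipules present: 1; spiracle pair III lost: 2; keeled scales: 2; leaf margin serrate: 1; reduced hind limbs: 1.
Total tree length = 9.

9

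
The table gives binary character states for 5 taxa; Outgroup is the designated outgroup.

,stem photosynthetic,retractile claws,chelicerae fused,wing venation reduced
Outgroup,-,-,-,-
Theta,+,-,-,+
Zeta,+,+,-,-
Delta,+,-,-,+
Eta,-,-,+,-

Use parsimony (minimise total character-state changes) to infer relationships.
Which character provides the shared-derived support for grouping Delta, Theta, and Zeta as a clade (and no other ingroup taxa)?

stem photosynthetic

The outgroup has state '-' for every character, so '+' is the derived state throughout.
stem photosynthetic (derived state '+') is shared by Delta, Theta, and Zeta — a synapomorphy uniting that clade.
retractile claws (derived state '+') is unique to Zeta (autapomorphy; uninformative for grouping).
chelicerae fused: derived state '+' in Eta only — an autapomorphy, so it tells us nothing about relationships among taxa.
wing venation reduced: derived state '+' in Delta and Theta only — synapomorphy for {Delta, Theta}.
Most parsimonious ingroup topology: (((Theta,Delta),Zeta),Eta).
The clade {Delta, Theta, Zeta} is supported by stem photosynthetic: its derived state '+' occurs in exactly those taxa and in no other taxon (including the outgroup).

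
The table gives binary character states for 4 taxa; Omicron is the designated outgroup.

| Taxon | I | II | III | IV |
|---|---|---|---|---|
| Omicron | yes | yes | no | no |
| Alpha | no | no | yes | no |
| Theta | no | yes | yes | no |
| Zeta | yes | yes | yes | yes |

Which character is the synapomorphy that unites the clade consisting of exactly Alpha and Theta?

I

Character polarity is set by the outgroup: the derived state is whichever differs from the outgroup's state, so for I, II the derived state is 'no', and for the remaining characters it is 'yes'.
Only Alpha and Theta show the derived state 'no' for I, supporting them as a clade.
II: derived state 'no' in Alpha only — an autapomorphy, so it tells us nothing about relationships among taxa.
III (derived state 'yes') is shared by all ingroup taxa — unites the whole ingroup.
IV (derived state 'yes') is unique to Zeta (autapomorphy; uninformative for grouping).
Most parsimonious ingroup topology: ((Alpha,Theta),Zeta).
The clade {Alpha, Theta} is supported by I: its derived state 'no' occurs in exactly those taxa and in no other taxon (including the outgroup).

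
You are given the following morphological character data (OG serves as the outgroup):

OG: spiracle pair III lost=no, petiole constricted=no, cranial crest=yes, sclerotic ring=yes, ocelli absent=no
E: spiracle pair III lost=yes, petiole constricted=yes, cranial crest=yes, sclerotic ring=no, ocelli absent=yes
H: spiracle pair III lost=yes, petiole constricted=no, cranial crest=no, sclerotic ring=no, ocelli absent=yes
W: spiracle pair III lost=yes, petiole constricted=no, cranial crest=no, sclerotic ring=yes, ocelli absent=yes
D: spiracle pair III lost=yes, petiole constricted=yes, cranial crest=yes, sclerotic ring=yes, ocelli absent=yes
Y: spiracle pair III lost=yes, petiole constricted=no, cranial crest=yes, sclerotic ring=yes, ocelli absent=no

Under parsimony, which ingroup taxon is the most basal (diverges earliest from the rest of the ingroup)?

Character polarity is set by the outgroup: the derived state is whichever differs from the outgroup's state, so for cranial crest, sclerotic ring the derived state is 'no', and for the remaining characters it is 'yes'.
spiracle pair III lost (derived state 'yes') is shared by all ingroup taxa — unites the whole ingroup.
Only D and E show the derived state 'yes' for petiole constricted, supporting them as a clade.
Only H and W show the derived state 'no' for cranial crest, supporting them as a clade.
sclerotic ring (state 'no') occurs in E and H but conflicts with the nesting implied by the other characters — most parsimoniously interpreted as homoplasy.
ocelli absent: derived state 'yes' in D, E, H, and W only — synapomorphy for {D, E, H, W}.
Most parsimonious ingroup topology: (((E,D),(H,W)),Y).
Y is sister to the clade containing all other ingroup taxa, so it is the earliest-diverging (most basal) ingroup lineage.

Y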